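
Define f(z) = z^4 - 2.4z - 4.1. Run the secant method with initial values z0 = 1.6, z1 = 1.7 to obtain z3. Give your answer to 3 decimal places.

1.690

f(1.6) = -1.38640, f(1.7) = 0.17210
z2 = 1.70000 − 0.17210·(1.70000 − 1.60000) / (0.17210 − (-1.38640)) = 1.70000 − (0.01721)/(1.55850) = 1.68896
f(1.68896) = -0.01630
z3 = 1.68896 − (-0.01630)·(1.68896 − 1.70000) / (-0.01630 − 0.17210) = 1.68896 − (0.00018)/(-0.18840) = 1.68991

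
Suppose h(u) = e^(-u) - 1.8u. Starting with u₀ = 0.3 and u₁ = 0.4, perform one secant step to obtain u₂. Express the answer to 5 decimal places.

h(0.3) = 0.2008182, h(0.4) = -0.0496800
u₂ = 0.4000000 − (-0.0496800)·(0.4000000 − 0.3000000) / (-0.0496800 − 0.2008182) = 0.4000000 − (-0.0049680)/(-0.2504982) = 0.3801675

0.38017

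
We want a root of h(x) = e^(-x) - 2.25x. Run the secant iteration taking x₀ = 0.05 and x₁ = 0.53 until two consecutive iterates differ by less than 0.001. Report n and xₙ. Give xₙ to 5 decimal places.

n = 4, xₙ = 0.32207

h(0.05) = 0.8387294, h(0.53) = -0.6038950
x₂ = 0.5300000 − (-0.6038950)·(0.4800000)/(-1.4426245) = 0.3290679;  |Δ| = 0.2009321
h(0.3290679) = -0.0208085
x₃ = 0.3290679 − (-0.0208085)·(-0.2009321)/(0.5830865) = 0.3218972;  |Δ| = 0.0071706
h(0.3218972) = 0.0005039
x₄ = 0.3218972 − 0.0005039·(-0.0071706)/(0.0213124) = 0.3220668;  |Δ| = 0.0001695
|x₄ − x₃| = 0.0001695 < 0.001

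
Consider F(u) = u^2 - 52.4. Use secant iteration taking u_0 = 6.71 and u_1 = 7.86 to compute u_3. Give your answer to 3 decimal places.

7.238

F(6.71) = -7.37590, F(7.86) = 9.37960
u_2 = 7.86000 − 9.37960·(7.86000 − 6.71000) / (9.37960 − (-7.37590)) = 7.86000 − (10.78654)/(16.75550) = 7.21624
F(7.21624) = -0.32590
u_3 = 7.21624 − (-0.32590)·(7.21624 − 7.86000) / (-0.32590 − 9.37960) = 7.21624 − (0.20980)/(-9.70550) = 7.23786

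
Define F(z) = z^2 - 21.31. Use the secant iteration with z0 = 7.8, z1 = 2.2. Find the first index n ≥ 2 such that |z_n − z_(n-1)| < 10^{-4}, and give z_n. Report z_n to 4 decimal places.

n = 7, z_n = 4.6163

F(7.8) = 39.530000, F(2.2) = -16.470000
z2 = 2.200000 − (-16.470000)·(-5.600000)/(-56.000000) = 3.847000;  |Δ| = 1.647000
F(3.847000) = -6.510591
z3 = 3.847000 − (-6.510591)·(1.647000)/(9.959409) = 4.923665;  |Δ| = 1.076665
F(4.923665) = 2.932473
z4 = 4.923665 − 2.932473·(1.076665)/(9.443064) = 4.589314;  |Δ| = 0.334350
F(4.589314) = -0.248193
z5 = 4.589314 − (-0.248193)·(-0.334350)/(-3.180666) = 4.615404;  |Δ| = 0.026090
F(4.615404) = -0.008042
z6 = 4.615404 − (-0.008042)·(0.026090)/(0.240150) = 4.616278;  |Δ| = 0.000874
F(4.616278) = 0.000024
z7 = 4.616278 − 0.000024·(0.000874)/(0.008066) = 4.616276;  |Δ| = 0.000003
|z7 − z6| = 0.000003 < 10^{-4}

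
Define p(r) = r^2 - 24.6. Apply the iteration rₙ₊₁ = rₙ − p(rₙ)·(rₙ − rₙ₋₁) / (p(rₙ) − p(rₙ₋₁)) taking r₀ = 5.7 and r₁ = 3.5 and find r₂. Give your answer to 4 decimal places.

p(5.7) = 7.890000, p(3.5) = -12.350000
r₂ = 3.500000 − (-12.350000)·(3.500000 − 5.700000) / (-12.350000 − 7.890000) = 3.500000 − (27.170000)/(-20.240000) = 4.842391

4.8424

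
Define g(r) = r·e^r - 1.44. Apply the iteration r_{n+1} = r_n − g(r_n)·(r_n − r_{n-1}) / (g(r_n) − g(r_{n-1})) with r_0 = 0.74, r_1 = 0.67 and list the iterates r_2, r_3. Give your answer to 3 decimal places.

g(0.74) = 0.11099, g(0.67) = -0.13066
r_2 = 0.67000 − (-0.13066)·(0.67000 − 0.74000) / (-0.13066 − 0.11099) = 0.67000 − (0.00915)/(-0.24165) = 0.70785
g(0.70785) = -0.00334
r_3 = 0.70785 − (-0.00334)·(0.70785 − 0.67000) / (-0.00334 − (-0.13066)) = 0.70785 − (-0.00013)/(0.12733) = 0.70884

0.708, 0.709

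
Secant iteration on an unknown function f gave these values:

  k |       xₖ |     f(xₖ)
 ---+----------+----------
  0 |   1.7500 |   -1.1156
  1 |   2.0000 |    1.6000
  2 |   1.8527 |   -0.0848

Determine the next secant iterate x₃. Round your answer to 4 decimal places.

1.8601

x₃ = 1.8527 − (-0.0848)·(1.8527 − 2.0000) / (-0.0848 − 1.6000)
   = 1.8527 − (0.012491)/(-1.684800) = 1.860114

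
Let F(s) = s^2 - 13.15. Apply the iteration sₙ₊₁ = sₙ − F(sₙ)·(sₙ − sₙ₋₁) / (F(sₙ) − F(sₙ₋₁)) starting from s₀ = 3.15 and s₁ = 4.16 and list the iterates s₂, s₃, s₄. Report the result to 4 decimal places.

F(3.15) = -3.227500, F(4.16) = 4.155600
s₂ = 4.160000 − 4.155600·(4.160000 − 3.150000) / (4.155600 − (-3.227500)) = 4.160000 − (4.197156)/(7.383100) = 3.591518
F(3.591518) = -0.250995
s₃ = 3.591518 − (-0.250995)·(3.591518 − 4.160000) / (-0.250995 − 4.155600) = 3.591518 − (0.142686)/(-4.406595) = 3.623899
F(3.623899) = -0.017359
s₄ = 3.623899 − (-0.017359)·(3.623899 − 3.591518) / (-0.017359 − (-0.250995)) = 3.623899 − (-0.000562)/(0.233636) = 3.626304

3.5915, 3.6239, 3.6263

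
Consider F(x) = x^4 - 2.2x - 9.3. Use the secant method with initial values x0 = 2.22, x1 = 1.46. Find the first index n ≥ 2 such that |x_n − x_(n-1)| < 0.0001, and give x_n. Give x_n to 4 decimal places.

n = 7, x_n = 1.9175

F(2.22) = 10.105127, F(1.46) = -7.968281
x2 = 1.460000 − (-7.968281)·(-0.760000)/(-18.073408) = 1.795072;  |Δ| = 0.335072
F(1.795072) = -2.866046
x3 = 1.795072 − (-2.866046)·(0.335072)/(5.102235) = 1.983290;  |Δ| = 0.188218
F(1.983290) = 1.808705
x4 = 1.983290 − 1.808705·(0.188218)/(4.674752) = 1.910467;  |Δ| = 0.072823
F(1.910467) = -0.181381
x5 = 1.910467 − (-0.181381)·(-0.072823)/(-1.990086) = 1.917104;  |Δ| = 0.006637
F(1.917104) = -0.009890
x6 = 1.917104 − (-0.009890)·(0.006637)/(0.171491) = 1.917487;  |Δ| = 0.000383
F(1.917487) = 0.000059
x7 = 1.917487 − 0.000059·(0.000383)/(0.009949) = 1.917484;  |Δ| = 0.000002
|x7 − x6| = 0.000002 < 0.0001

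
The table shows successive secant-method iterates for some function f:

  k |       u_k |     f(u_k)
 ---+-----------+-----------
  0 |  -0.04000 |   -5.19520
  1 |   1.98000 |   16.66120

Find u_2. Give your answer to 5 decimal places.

0.44015

u_2 = 1.98000 − 16.66120·(1.98000 − (-0.04000)) / (16.66120 − (-5.19520))
   = 1.98000 − (33.6556240)/(21.8564000) = 0.4401479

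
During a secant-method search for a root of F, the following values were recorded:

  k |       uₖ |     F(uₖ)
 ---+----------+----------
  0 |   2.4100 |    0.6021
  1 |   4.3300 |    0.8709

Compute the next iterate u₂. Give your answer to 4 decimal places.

u₂ = 4.3300 − 0.8709·(4.3300 − 2.4100) / (0.8709 − 0.6021)
   = 4.3300 − (1.672128)/(0.268800) = -1.890714

-1.8907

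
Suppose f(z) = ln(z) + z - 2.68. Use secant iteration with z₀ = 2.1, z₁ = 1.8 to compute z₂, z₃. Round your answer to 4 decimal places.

f(2.1) = 0.161937, f(1.8) = -0.292213
z₂ = 1.800000 − (-0.292213)·(1.800000 − 2.100000) / (-0.292213 − 0.161937) = 1.800000 − (0.087664)/(-0.454151) = 1.993028
f(1.993028) = 0.002684
z₃ = 1.993028 − 0.002684·(1.993028 − 1.800000) / (0.002684 − (-0.292213)) = 1.993028 − (0.000518)/(0.294897) = 1.991272

1.9930, 1.9913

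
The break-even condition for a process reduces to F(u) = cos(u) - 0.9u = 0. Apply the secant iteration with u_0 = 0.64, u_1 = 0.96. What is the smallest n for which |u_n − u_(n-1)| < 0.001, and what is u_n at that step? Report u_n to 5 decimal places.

F(0.64) = 0.2260958, F(0.96) = -0.2904800
u_2 = 0.9600000 − (-0.2904800)·(0.3200000)/(-0.5165758) = 0.7800581;  |Δ| = 0.1799419
F(0.7800581) = 0.0088203
u_3 = 0.7800581 − 0.0088203·(-0.1799419)/(0.2993003) = 0.7853610;  |Δ| = 0.0053028
F(0.7853610) = 0.0003082
u_4 = 0.7853610 − 0.0003082·(0.0053028)/(-0.0085121) = 0.7855530;  |Δ| = 0.0001920
|u_4 − u_3| = 0.0001920 < 0.001

n = 4, u_n = 0.78555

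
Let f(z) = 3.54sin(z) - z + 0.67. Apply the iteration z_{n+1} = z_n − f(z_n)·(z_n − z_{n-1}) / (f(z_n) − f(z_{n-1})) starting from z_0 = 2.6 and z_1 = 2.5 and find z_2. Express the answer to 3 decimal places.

f(2.6) = -0.10513, f(2.5) = 0.28859
z_2 = 2.50000 − 0.28859·(2.50000 − 2.60000) / (0.28859 − (-0.10513)) = 2.50000 − (-0.02886)/(0.39372) = 2.57330

2.573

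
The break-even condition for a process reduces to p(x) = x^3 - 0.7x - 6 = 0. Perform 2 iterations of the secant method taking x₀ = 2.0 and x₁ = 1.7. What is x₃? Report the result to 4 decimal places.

1.9465

p(2.0) = 0.600000, p(1.7) = -2.277000
x₂ = 1.700000 − (-2.277000)·(1.700000 − 2.000000) / (-2.277000 − 0.600000) = 1.700000 − (0.683100)/(-2.877000) = 1.937435
p(1.937435) = -0.083745
x₃ = 1.937435 − (-0.083745)·(1.937435 − 1.700000) / (-0.083745 − (-2.277000)) = 1.937435 − (-0.019884)/(2.193255) = 1.946501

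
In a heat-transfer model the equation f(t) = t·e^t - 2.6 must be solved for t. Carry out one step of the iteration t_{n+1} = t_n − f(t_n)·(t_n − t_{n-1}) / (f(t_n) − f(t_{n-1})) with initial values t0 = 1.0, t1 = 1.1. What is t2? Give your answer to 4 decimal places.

f(1.0) = 0.118282, f(1.1) = 0.704583
t2 = 1.100000 − 0.704583·(1.100000 − 1.000000) / (0.704583 − 0.118282) = 1.100000 − (0.070458)/(0.586301) = 0.979826

0.9798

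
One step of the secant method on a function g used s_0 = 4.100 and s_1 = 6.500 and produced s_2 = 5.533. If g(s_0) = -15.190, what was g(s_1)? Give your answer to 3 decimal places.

10.250

The secant line through (4.100, -15.190) and (6.500, g(s_1)) crosses zero at s_2 = 5.533.
So (4.100, -15.190), (6.500, g(s_1)), (5.533, 0) are collinear:
g(s_1) = -15.190 · (6.500 − 5.533) / (4.100 − 5.533) = -15.190 · (0.96700)/(-1.43300) = 10.25033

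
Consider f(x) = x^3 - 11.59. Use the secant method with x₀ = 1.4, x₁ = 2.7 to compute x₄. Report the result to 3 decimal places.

2.266

f(1.4) = -8.84600, f(2.7) = 8.09300
x₂ = 2.70000 − 8.09300·(2.70000 − 1.40000) / (8.09300 − (-8.84600)) = 2.70000 − (10.52090)/(16.93900) = 2.07889
f(2.07889) = -2.60542
x₃ = 2.07889 − (-2.60542)·(2.07889 − 2.70000) / (-2.60542 − 8.09300) = 2.07889 − (1.61824)/(-10.69842) = 2.23015
f(2.23015) = -0.49812
x₄ = 2.23015 − (-0.49812)·(2.23015 − 2.07889) / (-0.49812 − (-2.60542)) = 2.23015 − (-0.07535)/(2.10730) = 2.26591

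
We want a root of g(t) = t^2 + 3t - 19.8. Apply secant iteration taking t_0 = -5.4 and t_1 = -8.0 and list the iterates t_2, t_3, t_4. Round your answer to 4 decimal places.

g(-5.4) = -6.840000, g(-8.0) = 20.200000
t_2 = -8.000000 − 20.200000·(-8.000000 − (-5.400000)) / (20.200000 − (-6.840000)) = -8.000000 − (-52.520000)/(27.040000) = -6.057692
g(-6.057692) = -1.277441
t_3 = -6.057692 − (-1.277441)·(-6.057692 − (-8.000000)) / (-1.277441 − 20.200000) = -6.057692 − (-2.481183)/(-21.477441) = -6.173217
g(-6.173217) = -0.211039
t_4 = -6.173217 − (-0.211039)·(-6.173217 − (-6.057692)) / (-0.211039 − (-1.277441)) = -6.173217 − (0.024380)/(1.066402) = -6.196080

-6.0577, -6.1732, -6.1961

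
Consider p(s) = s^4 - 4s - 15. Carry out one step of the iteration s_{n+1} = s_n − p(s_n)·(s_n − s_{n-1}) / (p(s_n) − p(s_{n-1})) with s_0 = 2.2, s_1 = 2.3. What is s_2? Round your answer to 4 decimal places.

p(2.2) = -0.374400, p(2.3) = 3.784100
s_2 = 2.300000 − 3.784100·(2.300000 − 2.200000) / (3.784100 − (-0.374400)) = 2.300000 − (0.378410)/(4.158500) = 2.209003

2.2090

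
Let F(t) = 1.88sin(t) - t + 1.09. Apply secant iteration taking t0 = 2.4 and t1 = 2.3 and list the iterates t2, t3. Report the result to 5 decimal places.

F(2.4) = -0.0401292, F(2.3) = 0.1919258
t2 = 2.3000000 − 0.1919258·(2.3000000 − 2.4000000) / (0.1919258 − (-0.0401292)) = 2.3000000 − (-0.0191926)/(0.2320550) = 2.3827070
F(2.3827070) = 0.0009459
t3 = 2.3827070 − 0.0009459·(2.3827070 − 2.3000000) / (0.0009459 − 0.1919258) = 2.3827070 − (0.0000782)/(-0.1909799) = 2.3831167

2.38271, 2.38312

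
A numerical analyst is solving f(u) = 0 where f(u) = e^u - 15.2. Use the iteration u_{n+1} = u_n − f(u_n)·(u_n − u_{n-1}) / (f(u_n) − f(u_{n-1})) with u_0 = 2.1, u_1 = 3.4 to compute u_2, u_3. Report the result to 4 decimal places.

2.5195, 2.6589

f(2.1) = -7.033830, f(3.4) = 14.764100
u_2 = 3.400000 − 14.764100·(3.400000 − 2.100000) / (14.764100 − (-7.033830)) = 3.400000 − (19.193330)/(21.797930) = 2.519488
f(2.519488) = -2.777760
u_3 = 2.519488 − (-2.777760)·(2.519488 − 3.400000) / (-2.777760 − 14.764100) = 2.519488 − (2.445850)/(-17.541860) = 2.658918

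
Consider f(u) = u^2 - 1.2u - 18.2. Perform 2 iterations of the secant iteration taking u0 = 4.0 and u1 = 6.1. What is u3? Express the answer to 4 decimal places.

4.8932

f(4.0) = -7.000000, f(6.1) = 11.690000
u2 = 6.100000 − 11.690000·(6.100000 − 4.000000) / (11.690000 − (-7.000000)) = 6.100000 − (24.549000)/(18.690000) = 4.786517
f(4.786517) = -1.033077
u3 = 4.786517 − (-1.033077)·(4.786517 − 6.100000) / (-1.033077 − 11.690000) = 4.786517 − (1.356929)/(-12.723077) = 4.893168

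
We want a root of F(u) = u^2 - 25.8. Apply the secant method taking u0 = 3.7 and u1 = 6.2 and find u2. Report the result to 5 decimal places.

F(3.7) = -12.1100000, F(6.2) = 12.6400000
u2 = 6.2000000 − 12.6400000·(6.2000000 − 3.7000000) / (12.6400000 − (-12.1100000)) = 6.2000000 − (31.6000000)/(24.7500000) = 4.9232323

4.92323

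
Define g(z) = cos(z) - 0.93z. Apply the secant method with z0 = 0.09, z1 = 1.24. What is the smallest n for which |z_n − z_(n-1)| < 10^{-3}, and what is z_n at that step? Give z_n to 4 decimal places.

n = 5, z_n = 0.7711

g(0.09) = 0.912253, g(1.24) = -0.828404
z2 = 1.240000 − (-0.828404)·(1.150000)/(-1.740656) = 0.692698;  |Δ| = 0.547302
g(0.692698) = 0.125316
z3 = 0.692698 − 0.125316·(-0.547302)/(0.953720) = 0.764612;  |Δ| = 0.071914
g(0.764612) = 0.010561
z4 = 0.764612 − 0.010561·(0.071914)/(-0.114755) = 0.771231;  |Δ| = 0.006619
g(0.771231) = -0.000191
z5 = 0.771231 − (-0.000191)·(0.006619)/(-0.010753) = 0.771113;  |Δ| = 0.000118
|z5 − z4| = 0.000118 < 10^{-3}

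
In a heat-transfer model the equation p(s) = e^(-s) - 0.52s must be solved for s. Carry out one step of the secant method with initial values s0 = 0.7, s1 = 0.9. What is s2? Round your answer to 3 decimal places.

0.837

p(0.7) = 0.13259, p(0.9) = -0.06143
s2 = 0.90000 − (-0.06143)·(0.90000 − 0.70000) / (-0.06143 − 0.13259) = 0.90000 − (-0.01229)/(-0.19402) = 0.83667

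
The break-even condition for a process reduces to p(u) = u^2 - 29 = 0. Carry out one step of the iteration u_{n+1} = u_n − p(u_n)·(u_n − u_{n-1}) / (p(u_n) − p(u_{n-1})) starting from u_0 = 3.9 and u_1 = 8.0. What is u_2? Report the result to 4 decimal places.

5.0588

p(3.9) = -13.790000, p(8.0) = 35.000000
u_2 = 8.000000 − 35.000000·(8.000000 − 3.900000) / (35.000000 − (-13.790000)) = 8.000000 − (143.500000)/(48.790000) = 5.058824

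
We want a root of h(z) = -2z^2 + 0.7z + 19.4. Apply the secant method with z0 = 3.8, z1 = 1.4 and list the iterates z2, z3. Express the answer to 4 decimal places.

h(3.8) = -6.820000, h(1.4) = 16.460000
z2 = 1.400000 − 16.460000·(1.400000 − 3.800000) / (16.460000 − (-6.820000)) = 1.400000 − (-39.504000)/(23.280000) = 3.096907
h(3.096907) = 2.386166
z3 = 3.096907 − 2.386166·(3.096907 − 1.400000) / (2.386166 − 16.460000) = 3.096907 − (4.049103)/(-14.073834) = 3.384612

3.0969, 3.3846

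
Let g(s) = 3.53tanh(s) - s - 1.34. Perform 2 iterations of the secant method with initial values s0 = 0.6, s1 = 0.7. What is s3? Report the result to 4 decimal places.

0.6299

g(0.6) = -0.044215, g(0.7) = 0.093418
s2 = 0.700000 − 0.093418·(0.700000 − 0.600000) / (0.093418 − (-0.044215)) = 0.700000 − (0.009342)/(0.137633) = 0.632125
g(0.632125) = 0.002959
s3 = 0.632125 − 0.002959·(0.632125 − 0.700000) / (0.002959 − 0.093418) = 0.632125 − (-0.000201)/(-0.090460) = 0.629905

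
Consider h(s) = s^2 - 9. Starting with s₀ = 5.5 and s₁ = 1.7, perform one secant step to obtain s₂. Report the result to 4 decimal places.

2.5486

h(5.5) = 21.250000, h(1.7) = -6.110000
s₂ = 1.700000 − (-6.110000)·(1.700000 − 5.500000) / (-6.110000 − 21.250000) = 1.700000 − (23.218000)/(-27.360000) = 2.548611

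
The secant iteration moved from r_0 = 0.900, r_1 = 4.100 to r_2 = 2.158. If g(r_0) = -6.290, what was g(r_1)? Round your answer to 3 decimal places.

9.710

The secant line through (0.900, -6.290) and (4.100, g(r_1)) crosses zero at r_2 = 2.158.
So (0.900, -6.290), (4.100, g(r_1)), (2.158, 0) are collinear:
g(r_1) = -6.290 · (4.100 − 2.158) / (0.900 − 2.158) = -6.290 · (1.94200)/(-1.25800) = 9.71000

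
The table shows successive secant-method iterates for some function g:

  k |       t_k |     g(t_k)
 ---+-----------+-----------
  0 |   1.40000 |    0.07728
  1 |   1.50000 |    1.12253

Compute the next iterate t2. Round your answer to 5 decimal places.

t2 = 1.50000 − 1.12253·(1.50000 − 1.40000) / (1.12253 − 0.07728)
   = 1.50000 − (0.1122530)/(1.0452500) = 1.3926066

1.39261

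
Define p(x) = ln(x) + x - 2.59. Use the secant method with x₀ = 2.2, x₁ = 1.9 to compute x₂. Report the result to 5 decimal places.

1.93234

p(2.2) = 0.3984574, p(1.9) = -0.0481461
x₂ = 1.9000000 − (-0.0481461)·(1.9000000 − 2.2000000) / (-0.0481461 − 0.3984574) = 1.9000000 − (0.0144438)/(-0.4466035) = 1.9323415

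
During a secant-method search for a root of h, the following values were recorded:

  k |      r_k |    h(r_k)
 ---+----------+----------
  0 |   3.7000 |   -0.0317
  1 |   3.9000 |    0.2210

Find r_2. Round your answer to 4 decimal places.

3.7251

r_2 = 3.9000 − 0.2210·(3.9000 − 3.7000) / (0.2210 − (-0.0317))
   = 3.9000 − (0.044200)/(0.252700) = 3.725089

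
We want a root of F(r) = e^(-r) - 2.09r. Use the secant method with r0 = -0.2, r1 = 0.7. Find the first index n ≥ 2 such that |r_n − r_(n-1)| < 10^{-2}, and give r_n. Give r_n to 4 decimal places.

F(-0.2) = 1.639403, F(0.7) = -0.966415
r2 = 0.700000 − (-0.966415)·(0.900000)/(-2.605817) = 0.366219;  |Δ| = 0.333781
F(0.366219) = -0.072046
r3 = 0.366219 − (-0.072046)·(-0.333781)/(0.894369) = 0.339331;  |Δ| = 0.026888
F(0.339331) = 0.003045
r4 = 0.339331 − 0.003045·(-0.026888)/(0.075091) = 0.340421;  |Δ| = 0.001090
|r4 − r3| = 0.001090 < 10^{-2}

n = 4, r_n = 0.3404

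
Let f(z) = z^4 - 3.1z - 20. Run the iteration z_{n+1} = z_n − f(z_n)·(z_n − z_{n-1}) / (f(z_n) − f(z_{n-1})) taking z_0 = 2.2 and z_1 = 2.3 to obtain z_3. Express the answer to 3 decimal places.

2.281

f(2.2) = -3.39440, f(2.3) = 0.85410
z_2 = 2.30000 − 0.85410·(2.30000 − 2.20000) / (0.85410 − (-3.39440)) = 2.30000 − (0.08541)/(4.24850) = 2.27990
f(2.27990) = -0.04923
z_3 = 2.27990 − (-0.04923)·(2.27990 − 2.30000) / (-0.04923 − 0.85410) = 2.27990 − (0.00099)/(-0.90333) = 2.28099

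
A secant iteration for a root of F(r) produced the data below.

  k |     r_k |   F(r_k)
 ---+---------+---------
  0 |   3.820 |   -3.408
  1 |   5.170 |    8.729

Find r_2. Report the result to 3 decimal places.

r_2 = 5.170 − 8.729·(5.170 − 3.820) / (8.729 − (-3.408))
   = 5.170 − (11.78415)/(12.13700) = 4.19907

4.199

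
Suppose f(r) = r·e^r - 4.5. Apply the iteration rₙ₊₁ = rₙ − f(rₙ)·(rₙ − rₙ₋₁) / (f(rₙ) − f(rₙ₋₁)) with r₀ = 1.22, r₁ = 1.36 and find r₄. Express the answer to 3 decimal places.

f(1.22) = -0.36763, f(1.36) = 0.79882
r₂ = 1.36000 − 0.79882·(1.36000 − 1.22000) / (0.79882 − (-0.36763)) = 1.36000 − (0.11184)/(1.16645) = 1.26412
f(1.26412) = -0.02502
r₃ = 1.26412 − (-0.02502)·(1.26412 − 1.36000) / (-0.02502 − 0.79882) = 1.26412 − (0.00240)/(-0.82384) = 1.26703
f(1.26703) = -0.00163
r₄ = 1.26703 − (-0.00163)·(1.26703 − 1.26412) / (-0.00163 − (-0.02502)) = 1.26703 − (0.00000)/(0.02338) = 1.26724

1.267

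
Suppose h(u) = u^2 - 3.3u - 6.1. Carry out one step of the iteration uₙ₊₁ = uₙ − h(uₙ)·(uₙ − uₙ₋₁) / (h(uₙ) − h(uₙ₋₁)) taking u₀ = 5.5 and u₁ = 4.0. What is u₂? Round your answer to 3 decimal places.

h(5.5) = 6.00000, h(4.0) = -3.30000
u₂ = 4.00000 − (-3.30000)·(4.00000 − 5.50000) / (-3.30000 − 6.00000) = 4.00000 − (4.95000)/(-9.30000) = 4.53226

4.532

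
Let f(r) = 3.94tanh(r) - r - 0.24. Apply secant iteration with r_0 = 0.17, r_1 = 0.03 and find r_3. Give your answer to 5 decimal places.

f(0.17) = 0.2534213, f(0.03) = -0.1518354
r_2 = 0.0300000 − (-0.1518354)·(0.0300000 − 0.1700000) / (-0.1518354 − 0.2534213) = 0.0300000 − (0.0212570)/(-0.4052568) = 0.0824531
f(0.0824531) = 0.0016778
r_3 = 0.0824531 − 0.0016778·(0.0824531 − 0.0300000) / (0.0016778 − (-0.1518354)) = 0.0824531 − (0.0000880)/(0.1535133) = 0.0818798

0.08188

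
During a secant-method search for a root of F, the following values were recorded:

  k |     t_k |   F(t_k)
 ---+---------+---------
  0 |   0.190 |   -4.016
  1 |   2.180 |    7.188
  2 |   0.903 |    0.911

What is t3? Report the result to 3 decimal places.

t3 = 0.903 − 0.911·(0.903 − 2.180) / (0.911 − 7.188)
   = 0.903 − (-1.16335)/(-6.27700) = 0.71767

0.718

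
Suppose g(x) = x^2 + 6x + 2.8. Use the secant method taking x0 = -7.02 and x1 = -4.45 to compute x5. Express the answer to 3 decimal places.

g(-7.02) = 9.96040, g(-4.45) = -4.09750
x2 = -4.45000 − (-4.09750)·(-4.45000 − (-7.02000)) / (-4.09750 − 9.96040) = -4.45000 − (-10.53058)/(-14.05790) = -5.19909
g(-5.19909) = -1.36402
x3 = -5.19909 − (-1.36402)·(-5.19909 − (-4.45000)) / (-1.36402 − (-4.09750)) = -5.19909 − (1.02177)/(2.73348) = -5.57288
g(-5.57288) = 0.41973
x4 = -5.57288 − 0.41973·(-5.57288 − (-5.19909)) / (0.41973 − (-1.36402)) = -5.57288 − (-0.15689)/(1.78375) = -5.48493
g(-5.48493) = -0.02514
x5 = -5.48493 − (-0.02514)·(-5.48493 − (-5.57288)) / (-0.02514 − 0.41973) = -5.48493 − (-0.00221)/(-0.44487) = -5.48990

-5.490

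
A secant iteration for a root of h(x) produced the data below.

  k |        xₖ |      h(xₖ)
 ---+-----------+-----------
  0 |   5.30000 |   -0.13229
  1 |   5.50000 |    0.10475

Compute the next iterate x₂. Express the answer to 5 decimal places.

5.41162

x₂ = 5.50000 − 0.10475·(5.50000 − 5.30000) / (0.10475 − (-0.13229))
   = 5.50000 − (0.0209500)/(0.2370400) = 5.4116183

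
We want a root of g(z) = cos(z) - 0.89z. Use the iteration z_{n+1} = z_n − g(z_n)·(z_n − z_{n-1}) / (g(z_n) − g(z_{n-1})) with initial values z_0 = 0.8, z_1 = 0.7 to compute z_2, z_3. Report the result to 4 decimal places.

g(0.8) = -0.015293, g(0.7) = 0.141842
z_2 = 0.700000 − 0.141842·(0.700000 − 0.800000) / (0.141842 − (-0.015293)) = 0.700000 − (-0.014184)/(0.157135) = 0.790267
g(0.790267) = 0.000317
z_3 = 0.790267 − 0.000317·(0.790267 − 0.700000) / (0.000317 − 0.141842) = 0.790267 − (0.000029)/(-0.141525) = 0.790470

0.7903, 0.7905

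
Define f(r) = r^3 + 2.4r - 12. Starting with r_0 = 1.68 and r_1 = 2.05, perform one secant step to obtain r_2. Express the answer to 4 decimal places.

f(1.68) = -3.226368, f(2.05) = 1.535125
r_2 = 2.050000 − 1.535125·(2.050000 − 1.680000) / (1.535125 − (-3.226368)) = 2.050000 − (0.567996)/(4.761493) = 1.930710

1.9307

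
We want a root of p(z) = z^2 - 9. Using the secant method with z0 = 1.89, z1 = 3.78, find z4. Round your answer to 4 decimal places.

3.0005

p(1.89) = -5.427900, p(3.78) = 5.288400
z2 = 3.780000 − 5.288400·(3.780000 − 1.890000) / (5.288400 − (-5.427900)) = 3.780000 − (9.995076)/(10.716300) = 2.847302
p(2.847302) = -0.892874
z3 = 2.847302 − (-0.892874)·(2.847302 − 3.780000) / (-0.892874 − 5.288400) = 2.847302 − (0.832782)/(-6.181274) = 2.982028
p(2.982028) = -0.107508
z4 = 2.982028 − (-0.107508)·(2.982028 − 2.847302) / (-0.107508 − (-0.892874)) = 2.982028 − (-0.014484)/(0.785366) = 3.000471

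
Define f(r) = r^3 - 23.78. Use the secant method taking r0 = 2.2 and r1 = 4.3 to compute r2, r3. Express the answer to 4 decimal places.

f(2.2) = -13.132000, f(4.3) = 55.727000
r2 = 4.300000 − 55.727000·(4.300000 − 2.200000) / (55.727000 − (-13.132000)) = 4.300000 − (117.026700)/(68.859000) = 2.600488
f(2.600488) = -6.194102
r3 = 2.600488 − (-6.194102)·(2.600488 − 4.300000) / (-6.194102 − 55.727000) = 2.600488 − (10.526952)/(-61.921102) = 2.770494

2.6005, 2.7705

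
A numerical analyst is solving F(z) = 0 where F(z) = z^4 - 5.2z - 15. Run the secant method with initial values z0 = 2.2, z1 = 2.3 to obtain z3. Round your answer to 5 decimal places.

F(2.2) = -3.0144000, F(2.3) = 1.0241000
z2 = 2.3000000 − 1.0241000·(2.3000000 − 2.2000000) / (1.0241000 − (-3.0144000)) = 2.3000000 − (0.1024100)/(4.0385000) = 2.2746416
F(2.2746416) = -0.0579192
z3 = 2.2746416 − (-0.0579192)·(2.2746416 − 2.3000000) / (-0.0579192 − 1.0241000) = 2.2746416 − (0.0014687)/(-1.0820192) = 2.2759990

2.27600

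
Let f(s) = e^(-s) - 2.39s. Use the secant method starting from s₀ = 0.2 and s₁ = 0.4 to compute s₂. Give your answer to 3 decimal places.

f(0.2) = 0.34073, f(0.4) = -0.28568
s₂ = 0.40000 − (-0.28568)·(0.40000 − 0.20000) / (-0.28568 − 0.34073) = 0.40000 − (-0.05714)/(-0.62641) = 0.30879

0.309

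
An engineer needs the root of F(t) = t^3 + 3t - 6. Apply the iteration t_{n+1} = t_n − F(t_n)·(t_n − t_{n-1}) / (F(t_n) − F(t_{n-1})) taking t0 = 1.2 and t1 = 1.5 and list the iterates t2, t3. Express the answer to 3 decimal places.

F(1.2) = -0.67200, F(1.5) = 1.87500
t2 = 1.50000 − 1.87500·(1.50000 − 1.20000) / (1.87500 − (-0.67200)) = 1.50000 − (0.56250)/(2.54700) = 1.27915
F(1.27915) = -0.06956
t3 = 1.27915 − (-0.06956)·(1.27915 − 1.50000) / (-0.06956 − 1.87500) = 1.27915 − (0.01536)/(-1.94456) = 1.28705

1.279, 1.287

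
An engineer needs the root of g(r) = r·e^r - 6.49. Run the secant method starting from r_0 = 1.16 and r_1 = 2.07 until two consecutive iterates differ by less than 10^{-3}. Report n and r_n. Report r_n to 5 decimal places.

n = 6, r_n = 1.47894

g(1.16) = -2.7896774, g(2.07) = 9.9143839
r_2 = 2.0700000 − 9.9143839·(0.9100000)/(12.7040613) = 1.3598264;  |Δ| = 0.7101736
g(1.3598264) = -1.1927735
r_3 = 1.3598264 − (-1.1927735)·(-0.7101736)/(-11.1071573) = 1.4360904;  |Δ| = 0.0762640
g(1.4360904) = -0.4523506
r_4 = 1.4360904 − (-0.4523506)·(0.0762640)/(0.7404229) = 1.4826827;  |Δ| = 0.0465924
g(1.4826827) = 0.0408419
r_5 = 1.4826827 − 0.0408419·(0.0465924)/(0.4931925) = 1.4788244;  |Δ| = 0.0038584
g(1.4788244) = -0.0012377
r_6 = 1.4788244 − (-0.0012377)·(-0.0038584)/(-0.0420796) = 1.4789379;  |Δ| = 0.0001135
|r_6 − r_5| = 0.0001135 < 10^{-3}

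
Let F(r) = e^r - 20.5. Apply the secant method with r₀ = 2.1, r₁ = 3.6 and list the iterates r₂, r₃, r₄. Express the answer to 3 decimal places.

F(2.1) = -12.33383, F(3.6) = 16.09823
r₂ = 3.60000 − 16.09823·(3.60000 − 2.10000) / (16.09823 − (-12.33383)) = 3.60000 − (24.14735)/(28.43206) = 2.75070
F(2.75070) = -4.84641
r₃ = 2.75070 − (-4.84641)·(2.75070 − 3.60000) / (-4.84641 − 16.09823) = 2.75070 − (4.11606)/(-20.94465) = 2.94722
F(2.94722) = -1.44707
r₄ = 2.94722 − (-1.44707)·(2.94722 − 2.75070) / (-1.44707 − (-4.84641)) = 2.94722 − (-0.28438)/(3.39934) = 3.03088

2.751, 2.947, 3.031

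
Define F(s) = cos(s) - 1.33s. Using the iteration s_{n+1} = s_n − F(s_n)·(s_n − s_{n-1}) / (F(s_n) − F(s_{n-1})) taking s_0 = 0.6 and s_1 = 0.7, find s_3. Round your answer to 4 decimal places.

0.6144

F(0.6) = 0.027336, F(0.7) = -0.166158
s_2 = 0.700000 − (-0.166158)·(0.700000 − 0.600000) / (-0.166158 − 0.027336) = 0.700000 − (-0.016616)/(-0.193493) = 0.614127
F(0.614127) = 0.000487
s_3 = 0.614127 − 0.000487·(0.614127 − 0.700000) / (0.000487 − (-0.166158)) = 0.614127 − (-0.000042)/(0.166645) = 0.614378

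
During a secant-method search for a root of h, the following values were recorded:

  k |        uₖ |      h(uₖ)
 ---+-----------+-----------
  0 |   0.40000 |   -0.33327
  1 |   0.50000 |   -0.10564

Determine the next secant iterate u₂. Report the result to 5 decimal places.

u₂ = 0.50000 − (-0.10564)·(0.50000 − 0.40000) / (-0.10564 − (-0.33327))
   = 0.50000 − (-0.0105640)/(0.2276300) = 0.5464086

0.54641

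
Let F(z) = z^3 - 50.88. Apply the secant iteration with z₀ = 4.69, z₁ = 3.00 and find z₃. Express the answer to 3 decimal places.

3.745

F(4.69) = 52.28171, F(3.00) = -23.88000
z₂ = 3.00000 − (-23.88000)·(3.00000 − 4.69000) / (-23.88000 − 52.28171) = 3.00000 − (40.35720)/(-76.16171) = 3.52989
F(3.52989) = -6.89720
z₃ = 3.52989 − (-6.89720)·(3.52989 − 3.00000) / (-6.89720 − (-23.88000)) = 3.52989 − (-3.65474)/(16.98280) = 3.74509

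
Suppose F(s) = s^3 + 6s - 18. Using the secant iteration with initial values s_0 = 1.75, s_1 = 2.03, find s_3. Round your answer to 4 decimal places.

F(1.75) = -2.140625, F(2.03) = 2.545427
s_2 = 2.030000 − 2.545427·(2.030000 − 1.750000) / (2.545427 − (-2.140625)) = 2.030000 − (0.712720)/(4.686052) = 1.877906
F(1.877906) = -0.110067
s_3 = 1.877906 − (-0.110067)·(1.877906 − 2.030000) / (-0.110067 − 2.545427) = 1.877906 − (0.016741)/(-2.655494) = 1.884210

1.8842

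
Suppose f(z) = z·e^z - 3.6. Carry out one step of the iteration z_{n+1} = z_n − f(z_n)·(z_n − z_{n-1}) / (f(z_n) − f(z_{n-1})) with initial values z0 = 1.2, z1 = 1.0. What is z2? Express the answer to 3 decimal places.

f(1.2) = 0.38414, f(1.0) = -0.88172
z2 = 1.00000 − (-0.88172)·(1.00000 − 1.20000) / (-0.88172 − 0.38414) = 1.00000 − (0.17634)/(-1.26586) = 1.13931

1.139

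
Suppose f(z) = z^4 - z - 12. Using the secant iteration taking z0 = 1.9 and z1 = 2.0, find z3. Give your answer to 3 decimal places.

1.932

f(1.9) = -0.86790, f(2.0) = 2.00000
z2 = 2.00000 − 2.00000·(2.00000 − 1.90000) / (2.00000 − (-0.86790)) = 2.00000 − (0.20000)/(2.86790) = 1.93026
f(1.93026) = -0.04783
z3 = 1.93026 − (-0.04783)·(1.93026 − 2.00000) / (-0.04783 − 2.00000) = 1.93026 − (0.00334)/(-2.04783) = 1.93189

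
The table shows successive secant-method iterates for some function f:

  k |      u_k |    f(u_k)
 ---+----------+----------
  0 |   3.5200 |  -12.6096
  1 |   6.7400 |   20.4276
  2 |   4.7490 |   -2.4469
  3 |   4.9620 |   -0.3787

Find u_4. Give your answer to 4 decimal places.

5.0010

u_4 = 4.9620 − (-0.3787)·(4.9620 − 4.7490) / (-0.3787 − (-2.4469))
   = 4.9620 − (-0.080663)/(2.068200) = 5.001002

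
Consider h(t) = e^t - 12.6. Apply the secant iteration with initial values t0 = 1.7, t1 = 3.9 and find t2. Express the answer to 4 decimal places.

2.0569

h(1.7) = -7.126053, h(3.9) = 36.802449
t2 = 3.900000 − 36.802449·(3.900000 − 1.700000) / (36.802449 − (-7.126053)) = 3.900000 − (80.965388)/(43.928502) = 2.056883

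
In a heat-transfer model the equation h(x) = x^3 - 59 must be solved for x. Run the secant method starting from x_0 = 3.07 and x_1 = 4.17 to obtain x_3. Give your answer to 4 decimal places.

3.8886

h(3.07) = -30.065557, h(4.17) = 13.511713
x_2 = 4.170000 − 13.511713·(4.170000 − 3.070000) / (13.511713 − (-30.065557)) = 4.170000 − (14.862884)/(43.577270) = 3.828930
h(3.828930) = -2.865172
x_3 = 3.828930 − (-2.865172)·(3.828930 − 4.170000) / (-2.865172 − 13.511713) = 3.828930 − (0.977223)/(-16.376885) = 3.888601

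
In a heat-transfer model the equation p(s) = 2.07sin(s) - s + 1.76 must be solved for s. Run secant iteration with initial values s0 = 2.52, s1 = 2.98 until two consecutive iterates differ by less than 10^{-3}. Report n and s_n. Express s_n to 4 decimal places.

n = 4, s_n = 2.6807

p(2.52) = 0.445424, p(2.98) = -0.886957
s2 = 2.980000 − (-0.886957)·(0.460000)/(-1.332381) = 2.673781;  |Δ| = 0.306219
p(2.673781) = 0.019652
s3 = 2.673781 − 0.019652·(-0.306219)/(0.906609) = 2.680419;  |Δ| = 0.006638
p(2.680419) = 0.000730
s4 = 2.680419 − 0.000730·(0.006638)/(-0.018922) = 2.680675;  |Δ| = 0.000256
|s4 − s3| = 0.000256 < 10^{-3}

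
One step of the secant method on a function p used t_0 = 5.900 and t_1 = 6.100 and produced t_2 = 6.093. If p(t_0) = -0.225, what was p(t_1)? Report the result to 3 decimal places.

0.008

The secant line through (5.900, -0.225) and (6.100, p(t_1)) crosses zero at t_2 = 6.093.
So (5.900, -0.225), (6.100, p(t_1)), (6.093, 0) are collinear:
p(t_1) = -0.225 · (6.100 − 6.093) / (5.900 − 6.093) = -0.225 · (0.00700)/(-0.19300) = 0.00816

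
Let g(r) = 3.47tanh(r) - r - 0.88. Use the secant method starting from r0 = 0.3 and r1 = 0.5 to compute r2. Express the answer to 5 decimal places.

0.38615

g(0.3) = -0.1691452, g(0.5) = 0.2235465
r2 = 0.5000000 − 0.2235465·(0.5000000 − 0.3000000) / (0.2235465 − (-0.1691452)) = 0.5000000 − (0.0447093)/(0.3926918) = 0.3861466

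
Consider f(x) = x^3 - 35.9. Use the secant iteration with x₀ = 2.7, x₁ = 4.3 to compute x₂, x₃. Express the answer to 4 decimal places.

f(2.7) = -16.217000, f(4.3) = 43.607000
x₂ = 4.300000 − 43.607000·(4.300000 − 2.700000) / (43.607000 − (-16.217000)) = 4.300000 − (69.771200)/(59.824000) = 3.133726
f(3.133726) = -5.126075
x₃ = 3.133726 − (-5.126075)·(3.133726 − 4.300000) / (-5.126075 − 43.607000) = 3.133726 − (5.978410)/(-48.733075) = 3.256402

3.1337, 3.2564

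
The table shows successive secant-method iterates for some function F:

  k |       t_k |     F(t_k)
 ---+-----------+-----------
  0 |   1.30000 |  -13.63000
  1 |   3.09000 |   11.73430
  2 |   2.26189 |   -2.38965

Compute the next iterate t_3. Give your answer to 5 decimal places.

2.40200

t_3 = 2.26189 − (-2.38965)·(2.26189 − 3.09000) / (-2.38965 − 11.73430)
   = 2.26189 − (1.9788931)/(-14.1239500) = 2.4019990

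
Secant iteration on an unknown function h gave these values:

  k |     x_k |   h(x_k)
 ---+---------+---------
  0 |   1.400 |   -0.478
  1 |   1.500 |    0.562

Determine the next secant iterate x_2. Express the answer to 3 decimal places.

1.446

x_2 = 1.500 − 0.562·(1.500 − 1.400) / (0.562 − (-0.478))
   = 1.500 − (0.05620)/(1.04000) = 1.44596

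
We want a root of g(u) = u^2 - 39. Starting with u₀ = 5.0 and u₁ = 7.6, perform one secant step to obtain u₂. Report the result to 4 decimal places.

g(5.0) = -14.000000, g(7.6) = 18.760000
u₂ = 7.600000 − 18.760000·(7.600000 − 5.000000) / (18.760000 − (-14.000000)) = 7.600000 − (48.776000)/(32.760000) = 6.111111

6.1111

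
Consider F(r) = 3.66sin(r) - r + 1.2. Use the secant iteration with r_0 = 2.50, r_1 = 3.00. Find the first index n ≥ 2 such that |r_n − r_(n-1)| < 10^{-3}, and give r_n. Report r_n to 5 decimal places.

n = 4, r_n = 2.71486

F(2.50) = 0.8904080, F(3.00) = -1.2835008
r_2 = 3.0000000 − (-1.2835008)·(0.5000000)/(-2.1739088) = 2.7047942;  |Δ| = 0.2952058
F(2.7047942) = 0.0435345
r_3 = 2.7047942 − 0.0435345·(-0.2952058)/(1.3270353) = 2.7144787;  |Δ| = 0.0096845
F(2.7144787) = 0.0016607
r_4 = 2.7144787 − 0.0016607·(0.0096845)/(-0.0418738) = 2.7148628;  |Δ| = 0.0003841
|r_4 − r_3| = 0.0003841 < 10^{-3}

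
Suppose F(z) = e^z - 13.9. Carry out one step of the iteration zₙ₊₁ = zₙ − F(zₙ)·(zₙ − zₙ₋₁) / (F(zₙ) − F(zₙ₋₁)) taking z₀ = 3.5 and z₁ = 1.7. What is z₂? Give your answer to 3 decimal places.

2.249

F(3.5) = 19.21545, F(1.7) = -8.42605
z₂ = 1.70000 − (-8.42605)·(1.70000 − 3.50000) / (-8.42605 − 19.21545) = 1.70000 − (15.16689)/(-27.64150) = 2.24870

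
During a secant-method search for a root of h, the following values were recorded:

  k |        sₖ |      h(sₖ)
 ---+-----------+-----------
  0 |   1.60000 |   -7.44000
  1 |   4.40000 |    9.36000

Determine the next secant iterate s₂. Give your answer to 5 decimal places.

2.84000

s₂ = 4.40000 − 9.36000·(4.40000 − 1.60000) / (9.36000 − (-7.44000))
   = 4.40000 − (26.2080000)/(16.8000000) = 2.8400000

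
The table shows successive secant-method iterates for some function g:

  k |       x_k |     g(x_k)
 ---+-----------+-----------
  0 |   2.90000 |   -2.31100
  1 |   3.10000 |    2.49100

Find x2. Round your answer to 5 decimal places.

2.99625

x2 = 3.10000 − 2.49100·(3.10000 − 2.90000) / (2.49100 − (-2.31100))
   = 3.10000 − (0.4982000)/(4.8020000) = 2.9962516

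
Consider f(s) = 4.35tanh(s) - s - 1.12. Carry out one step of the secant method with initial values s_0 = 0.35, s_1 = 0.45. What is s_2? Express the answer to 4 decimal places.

f(0.35) = -0.006766, f(0.45) = 0.265261
s_2 = 0.450000 − 0.265261·(0.450000 − 0.350000) / (0.265261 − (-0.006766)) = 0.450000 − (0.026526)/(0.272027) = 0.352487

0.3525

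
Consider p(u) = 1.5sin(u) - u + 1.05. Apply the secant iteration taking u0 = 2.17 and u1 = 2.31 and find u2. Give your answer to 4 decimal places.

2.2315

p(2.17) = 0.118677, p(2.31) = -0.151492
u2 = 2.310000 − (-0.151492)·(2.310000 − 2.170000) / (-0.151492 − 0.118677) = 2.310000 − (-0.021209)/(-0.270170) = 2.231498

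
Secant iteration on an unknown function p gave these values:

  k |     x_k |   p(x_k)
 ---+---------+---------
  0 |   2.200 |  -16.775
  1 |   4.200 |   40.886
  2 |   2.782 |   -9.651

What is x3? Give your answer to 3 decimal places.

3.053

x3 = 2.782 − (-9.651)·(2.782 − 4.200) / (-9.651 − 40.886)
   = 2.782 − (13.68512)/(-50.53700) = 3.05279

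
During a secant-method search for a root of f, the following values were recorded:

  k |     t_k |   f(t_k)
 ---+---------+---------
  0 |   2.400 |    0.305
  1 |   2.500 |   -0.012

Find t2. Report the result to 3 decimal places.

t2 = 2.500 − (-0.012)·(2.500 − 2.400) / (-0.012 − 0.305)
   = 2.500 − (-0.00120)/(-0.31700) = 2.49621

2.496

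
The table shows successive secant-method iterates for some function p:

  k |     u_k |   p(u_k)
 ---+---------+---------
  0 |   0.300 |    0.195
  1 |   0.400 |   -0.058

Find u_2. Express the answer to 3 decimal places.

0.377

u_2 = 0.400 − (-0.058)·(0.400 − 0.300) / (-0.058 − 0.195)
   = 0.400 − (-0.00580)/(-0.25300) = 0.37708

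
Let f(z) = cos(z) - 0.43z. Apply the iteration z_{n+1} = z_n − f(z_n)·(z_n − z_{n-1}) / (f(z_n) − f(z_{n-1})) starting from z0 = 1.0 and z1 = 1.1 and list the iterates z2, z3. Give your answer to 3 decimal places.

f(1.0) = 0.11030, f(1.1) = -0.01940
z2 = 1.10000 − (-0.01940)·(1.10000 − 1.00000) / (-0.01940 − 0.11030) = 1.10000 − (-0.00194)/(-0.12971) = 1.08504
f(1.08504) = 0.00031
z3 = 1.08504 − 0.00031·(1.08504 − 1.10000) / (0.00031 − (-0.01940)) = 1.08504 − (0.00000)/(0.01971) = 1.08528

1.085, 1.085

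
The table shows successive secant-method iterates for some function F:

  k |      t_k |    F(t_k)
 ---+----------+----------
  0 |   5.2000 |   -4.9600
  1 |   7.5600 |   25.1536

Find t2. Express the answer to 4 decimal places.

5.5887

t2 = 7.5600 − 25.1536·(7.5600 − 5.2000) / (25.1536 − (-4.9600))
   = 7.5600 − (59.362496)/(30.113600) = 5.588715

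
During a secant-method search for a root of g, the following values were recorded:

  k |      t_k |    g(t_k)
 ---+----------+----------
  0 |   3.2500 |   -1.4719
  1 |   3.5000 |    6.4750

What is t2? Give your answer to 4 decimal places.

t2 = 3.5000 − 6.4750·(3.5000 − 3.2500) / (6.4750 − (-1.4719))
   = 3.5000 − (1.618750)/(7.946900) = 3.296304

3.2963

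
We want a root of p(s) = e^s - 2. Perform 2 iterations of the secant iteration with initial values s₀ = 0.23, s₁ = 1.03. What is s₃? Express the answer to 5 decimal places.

p(0.23) = -0.7414000, p(1.03) = 0.8010658
s₂ = 1.0300000 − 0.8010658·(1.0300000 − 0.2300000) / (0.8010658 − (-0.7414000)) = 1.0300000 − (0.6408527)/(1.5424658) = 0.6145272
p(0.6145272) = -0.1512178
s₃ = 0.6145272 − (-0.1512178)·(0.6145272 − 1.0300000) / (-0.1512178 − 0.8010658) = 0.6145272 − (0.0628269)/(-0.9522836) = 0.6805021

0.68050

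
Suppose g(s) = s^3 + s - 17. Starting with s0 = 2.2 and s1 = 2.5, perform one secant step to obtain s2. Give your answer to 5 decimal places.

2.43604

g(2.2) = -4.1520000, g(2.5) = 1.1250000
s2 = 2.5000000 − 1.1250000·(2.5000000 − 2.2000000) / (1.1250000 − (-4.1520000)) = 2.5000000 − (0.3375000)/(5.2770000) = 2.4360432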